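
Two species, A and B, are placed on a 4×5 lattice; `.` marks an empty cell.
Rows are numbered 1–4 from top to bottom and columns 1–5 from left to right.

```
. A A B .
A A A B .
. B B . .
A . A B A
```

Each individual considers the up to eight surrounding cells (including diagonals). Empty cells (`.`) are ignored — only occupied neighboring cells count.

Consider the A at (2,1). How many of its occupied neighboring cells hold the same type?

2

Occupied neighbors of (2,1): (1,2)=A, (2,2)=A, (3,2)=B.
Same type (A): 2 of 3.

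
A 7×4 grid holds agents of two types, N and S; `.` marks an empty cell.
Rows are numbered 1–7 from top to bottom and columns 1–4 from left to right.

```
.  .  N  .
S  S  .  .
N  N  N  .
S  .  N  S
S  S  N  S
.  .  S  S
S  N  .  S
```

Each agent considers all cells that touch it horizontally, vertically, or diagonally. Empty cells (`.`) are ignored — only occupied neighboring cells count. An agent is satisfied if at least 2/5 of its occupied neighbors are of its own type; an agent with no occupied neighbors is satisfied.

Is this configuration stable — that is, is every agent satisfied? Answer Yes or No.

(1,3)N 0/1 unhappy
(2,1)S 1/3 unhappy
(2,2)S 1/5 unhappy
(3,1)N 1/4 unhappy
(3,2)N 3/6 ok
(3,3)N 2/4 ok
(4,1)S 2/4 ok
(4,3)N 3/6 ok
(4,4)S 1/4 unhappy
(5,1)S 2/2 ok
(5,2)S 3/5 ok
(5,3)N 1/6 unhappy
(5,4)S 3/5 ok
(6,3)S 4/6 ok
(6,4)S 3/4 ok
(7,1)S 0/1 unhappy
(7,2)N 0/2 unhappy
(7,4)S 2/2 ok
For instance (1,3) has only 0/1 same-type neighbors, below 2/5.

No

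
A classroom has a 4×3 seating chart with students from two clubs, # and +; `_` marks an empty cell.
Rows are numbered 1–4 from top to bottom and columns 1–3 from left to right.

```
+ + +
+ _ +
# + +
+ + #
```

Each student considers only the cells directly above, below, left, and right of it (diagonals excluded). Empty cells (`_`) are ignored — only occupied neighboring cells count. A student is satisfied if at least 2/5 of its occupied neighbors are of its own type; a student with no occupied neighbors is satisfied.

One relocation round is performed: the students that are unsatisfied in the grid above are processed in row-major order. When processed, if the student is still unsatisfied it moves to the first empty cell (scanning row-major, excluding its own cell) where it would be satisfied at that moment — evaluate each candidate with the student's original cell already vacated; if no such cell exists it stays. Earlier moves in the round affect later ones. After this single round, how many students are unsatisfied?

Initially unsatisfied (in order): (3,1), (4,3).
  (3,1): no empty cell satisfies it; stays.
  (4,3): no empty cell satisfies it; stays.
Resulting grid:
+ + +
+ _ +
# + +
+ + #
Unsatisfied now: (3,1), (4,3).

2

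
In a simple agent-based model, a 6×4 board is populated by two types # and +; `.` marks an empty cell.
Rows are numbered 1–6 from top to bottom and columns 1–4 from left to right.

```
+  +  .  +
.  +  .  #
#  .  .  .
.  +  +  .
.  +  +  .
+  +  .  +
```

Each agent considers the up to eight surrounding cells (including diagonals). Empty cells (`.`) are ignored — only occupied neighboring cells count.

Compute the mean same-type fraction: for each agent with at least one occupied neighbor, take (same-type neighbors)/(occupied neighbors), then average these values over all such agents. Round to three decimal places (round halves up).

Row 1: (1,1)+ 2/2 · (1,2)+ 2/2 · (1,4)+ 0/1
Row 2: (2,2)+ 2/3 · (2,4)# 0/1
Row 3: (3,1)# 0/2
Row 4: (4,2)+ 3/4 · (4,3)+ 3/3
Row 5: (5,2)+ 5/5 · (5,3)+ 5/5
Row 6: (6,1)+ 2/2 · (6,2)+ 3/3 · (6,4)+ 1/1
Sum over 13 agents: 2/2 + 2/2 + 0/1 + 2/3 + 0/1 + 0/2 + 3/4 + 3/3 + 5/5 + 5/5 + 2/2 + 3/3 + 1/1 = 113/12; mean = 113/12 ÷ 13 = 113/156 = 0.724358… → 0.724.

0.724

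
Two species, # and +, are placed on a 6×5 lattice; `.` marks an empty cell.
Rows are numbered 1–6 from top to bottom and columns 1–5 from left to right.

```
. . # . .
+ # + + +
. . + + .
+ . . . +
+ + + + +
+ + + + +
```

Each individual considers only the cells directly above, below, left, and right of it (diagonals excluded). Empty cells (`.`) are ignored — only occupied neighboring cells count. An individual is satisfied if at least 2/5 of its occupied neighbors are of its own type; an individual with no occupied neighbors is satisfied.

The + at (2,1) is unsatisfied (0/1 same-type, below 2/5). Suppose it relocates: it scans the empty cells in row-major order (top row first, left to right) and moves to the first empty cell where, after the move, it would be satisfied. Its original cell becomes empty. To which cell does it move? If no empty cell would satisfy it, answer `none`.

Vacating (2,1). Empty cells in order:
  (1,1): 0/0 same-type → satisfied — stop here.

(1,1)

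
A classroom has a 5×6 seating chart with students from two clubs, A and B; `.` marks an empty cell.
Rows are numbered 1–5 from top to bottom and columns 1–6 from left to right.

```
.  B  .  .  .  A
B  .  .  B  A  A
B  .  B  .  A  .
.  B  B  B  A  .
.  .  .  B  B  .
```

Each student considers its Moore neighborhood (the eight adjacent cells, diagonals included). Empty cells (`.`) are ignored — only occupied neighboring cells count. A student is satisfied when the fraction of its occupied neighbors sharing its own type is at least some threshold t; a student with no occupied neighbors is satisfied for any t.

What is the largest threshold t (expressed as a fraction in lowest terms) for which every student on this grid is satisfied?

1/4

(1,2)B 1/1
(1,6)A 2/2
(2,1)B 2/2
(2,4)B 1/3
(2,5)A 3/4
(2,6)A 3/3
(3,1)B 2/2
(3,3)B 4/4
(3,5)A 3/5
(4,2)B 3/3
(4,3)B 4/4
(4,4)B 4/6
(4,5)A 1/4
(5,4)B 3/4
(5,5)B 2/3
The smallest same-type fraction is 1/4 at (4,5), which reduces to 1/4. Any threshold above that leaves this student unsatisfied.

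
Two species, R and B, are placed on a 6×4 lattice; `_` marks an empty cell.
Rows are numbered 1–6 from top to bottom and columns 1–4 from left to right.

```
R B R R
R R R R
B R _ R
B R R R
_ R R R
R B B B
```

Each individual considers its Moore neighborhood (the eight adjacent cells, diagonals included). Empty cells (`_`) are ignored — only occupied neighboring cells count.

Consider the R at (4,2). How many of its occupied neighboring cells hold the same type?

4

Occupied neighbors of (4,2): (3,1)=B, (3,2)=R, (4,1)=B, (4,3)=R, (5,2)=R, (5,3)=R.
Same type (R): 4 of 6.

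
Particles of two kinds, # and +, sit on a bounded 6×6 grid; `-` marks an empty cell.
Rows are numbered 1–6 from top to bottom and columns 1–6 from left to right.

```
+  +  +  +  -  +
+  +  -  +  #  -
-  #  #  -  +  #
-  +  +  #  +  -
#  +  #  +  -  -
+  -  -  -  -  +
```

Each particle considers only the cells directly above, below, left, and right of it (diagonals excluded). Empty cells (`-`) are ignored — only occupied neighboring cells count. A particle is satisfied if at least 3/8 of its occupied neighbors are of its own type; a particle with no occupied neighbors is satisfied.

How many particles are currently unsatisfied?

11

Row 1: (1,1)+ 2/2 ✓ · (1,2)+ 3/3 ✓ · (1,3)+ 2/2 ✓ · (1,4)+ 2/2 ✓ · (1,6)+ 0/0 ✓
Row 2: (2,1)+ 2/2 ✓ · (2,2)+ 2/3 ✓ · (2,4)+ 1/2 ✓ · (2,5)# 0/2 ✗
Row 3: (3,2)# 1/3 ✗ · (3,3)# 1/2 ✓ · (3,5)+ 1/3 ✗ · (3,6)# 0/1 ✗
Row 4: (4,2)+ 2/3 ✓ · (4,3)+ 1/4 ✗ · (4,4)# 0/3 ✗ · (4,5)+ 1/2 ✓
Row 5: (5,1)# 0/2 ✗ · (5,2)+ 1/3 ✗ · (5,3)# 0/3 ✗ · (5,4)+ 0/2 ✗
Row 6: (6,1)+ 0/1 ✗ · (6,6)+ 0/0 ✓
Unsatisfied: (2,5), (3,2), (3,5), (3,6), (4,3), (4,4), (5,1), (5,2), (5,3), (5,4), (6,1) — 11 in total.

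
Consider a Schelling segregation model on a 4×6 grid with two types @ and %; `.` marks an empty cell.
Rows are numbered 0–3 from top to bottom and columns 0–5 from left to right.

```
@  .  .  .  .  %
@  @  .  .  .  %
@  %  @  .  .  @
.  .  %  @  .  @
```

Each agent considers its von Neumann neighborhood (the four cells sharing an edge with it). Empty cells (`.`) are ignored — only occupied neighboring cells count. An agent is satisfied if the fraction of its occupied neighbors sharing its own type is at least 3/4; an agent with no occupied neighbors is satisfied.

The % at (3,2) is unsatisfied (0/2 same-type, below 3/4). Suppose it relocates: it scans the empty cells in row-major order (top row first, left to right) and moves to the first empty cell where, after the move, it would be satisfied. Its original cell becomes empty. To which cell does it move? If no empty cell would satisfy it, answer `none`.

Vacating (3,2). Empty cells in order:
  (0,1): 0/2 same-type → still unsatisfied.
  (0,2): 0/0 same-type → satisfied — stop here.

(0,2)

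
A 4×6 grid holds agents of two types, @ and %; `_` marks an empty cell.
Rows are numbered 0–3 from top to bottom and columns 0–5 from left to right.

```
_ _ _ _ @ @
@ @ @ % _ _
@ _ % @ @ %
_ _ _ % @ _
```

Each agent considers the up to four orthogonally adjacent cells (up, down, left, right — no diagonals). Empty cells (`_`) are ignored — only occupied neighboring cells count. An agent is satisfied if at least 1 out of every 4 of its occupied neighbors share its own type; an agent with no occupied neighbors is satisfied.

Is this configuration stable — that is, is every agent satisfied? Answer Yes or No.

No

Row 0: (0,4)@ 1/1 satisfied · (0,5)@ 1/1 satisfied
Row 1: (1,0)@ 2/2 satisfied · (1,1)@ 2/2 satisfied · (1,2)@ 1/3 satisfied · (1,3)% 0/2 not
Row 2: (2,0)@ 1/1 satisfied · (2,2)% 0/2 not · (2,3)@ 1/4 satisfied · (2,4)@ 2/3 satisfied · (2,5)% 0/1 not
Row 3: (3,3)% 0/2 not · (3,4)@ 1/2 satisfied
For instance (1,3) has only 0/2 same-type neighbors, below 1/4.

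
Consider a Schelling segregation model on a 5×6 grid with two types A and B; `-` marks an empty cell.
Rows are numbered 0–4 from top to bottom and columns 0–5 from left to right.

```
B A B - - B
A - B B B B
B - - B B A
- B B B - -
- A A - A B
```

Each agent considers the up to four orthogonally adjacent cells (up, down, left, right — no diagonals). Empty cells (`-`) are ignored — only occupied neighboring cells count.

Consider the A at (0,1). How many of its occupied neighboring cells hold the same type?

0

Occupied neighbors of (0,1): (0,0)=B, (0,2)=B.
Same type (A): 0 of 2.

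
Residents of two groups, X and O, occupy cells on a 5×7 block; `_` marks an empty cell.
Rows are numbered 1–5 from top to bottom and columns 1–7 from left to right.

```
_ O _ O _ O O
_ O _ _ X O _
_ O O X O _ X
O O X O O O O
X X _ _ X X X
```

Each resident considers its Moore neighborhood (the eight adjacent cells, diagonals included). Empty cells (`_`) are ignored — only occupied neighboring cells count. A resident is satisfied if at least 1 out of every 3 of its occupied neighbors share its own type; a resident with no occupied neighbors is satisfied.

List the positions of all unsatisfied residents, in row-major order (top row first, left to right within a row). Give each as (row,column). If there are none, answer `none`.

(1,4), (2,5), (3,7), (4,7), (5,5)

Row 1: (1,2)O 1/1 ok · (1,4)O 0/1 unhappy · (1,6)O 2/3 ok · (1,7)O 2/2 ok
Row 2: (2,2)O 3/3 ok · (2,5)X 1/5 unhappy · (2,6)O 3/5 ok
Row 3: (3,2)O 4/5 ok · (3,3)O 4/6 ok · (3,4)X 2/6 ok · (3,5)O 4/6 ok · (3,7)X 0/3 unhappy
Row 4: (4,1)O 2/4 ok · (4,2)O 3/6 ok · (4,3)X 2/6 ok · (4,4)O 3/6 ok · (4,5)O 3/6 ok · (4,6)O 3/7 ok · (4,7)O 1/4 unhappy
Row 5: (5,1)X 1/3 ok · (5,2)X 2/4 ok · (5,5)X 1/4 unhappy · (5,6)X 2/5 ok · (5,7)X 1/3 ok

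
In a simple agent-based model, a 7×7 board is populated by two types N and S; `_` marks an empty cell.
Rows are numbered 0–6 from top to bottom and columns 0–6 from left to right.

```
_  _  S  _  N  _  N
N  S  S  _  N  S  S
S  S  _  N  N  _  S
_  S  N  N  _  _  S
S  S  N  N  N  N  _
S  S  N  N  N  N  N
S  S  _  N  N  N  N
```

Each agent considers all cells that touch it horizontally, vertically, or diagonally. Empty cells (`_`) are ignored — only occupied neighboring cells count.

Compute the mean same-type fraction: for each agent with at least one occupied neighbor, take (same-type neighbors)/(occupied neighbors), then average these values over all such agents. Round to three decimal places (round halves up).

0.771

(0,2)S 2/2
(0,4)N 1/2
(0,6)N 0/2
(1,0)N 0/3
(1,1)S 4/5
(1,2)S 3/4
(1,4)N 3/4
(1,5)S 2/6
(1,6)S 2/3
(2,0)S 3/4
(2,1)S 4/6
(2,3)N 4/5
(2,4)N 3/4
(2,6)S 3/3
(3,1)S 4/6
(3,2)N 4/7
(3,3)N 6/6
(3,6)S 1/2
(4,0)S 4/4
(4,1)S 4/7
(4,2)N 5/8
(4,3)N 7/7
(4,4)N 6/6
(4,5)N 4/5
(5,0)S 5/5
(5,1)S 5/7
(5,2)N 4/7
(5,3)N 7/7
(5,4)N 8/8
(5,5)N 7/7
(5,6)N 4/4
(6,0)S 3/3
(6,1)S 3/4
(6,3)N 4/4
(6,4)N 5/5
(6,5)N 5/5
(6,6)N 3/3
Sum over 37 agents: 2/2 + 1/2 + 0/2 + 0/3 + 4/5 + 3/4 + 3/4 + 2/6 + 2/3 + 3/4 + 4/6 + 4/5 + 3/4 + 3/3 + 4/6 + 4/7 + 6/6 + 1/2 + 4/4 + 4/7 + 5/8 + 7/7 + 6/6 + 4/5 + 5/5 + 5/7 + 4/7 + 7/7 + 8/8 + 7/7 + 4/4 + 3/3 + 3/4 + 4/4 + 5/5 + 5/5 + 3/3 = 23971/840; mean = 23971/840 ÷ 37 = 23971/31080 = 0.771267… → 0.771.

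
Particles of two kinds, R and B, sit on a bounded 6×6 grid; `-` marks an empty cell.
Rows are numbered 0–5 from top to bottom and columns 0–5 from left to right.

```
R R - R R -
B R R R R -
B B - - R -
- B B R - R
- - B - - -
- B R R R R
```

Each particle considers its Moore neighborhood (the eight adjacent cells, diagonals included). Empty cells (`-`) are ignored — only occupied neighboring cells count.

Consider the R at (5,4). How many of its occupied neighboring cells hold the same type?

Occupied neighbors of (5,4): (5,3)=R, (5,5)=R.
Same type (R): 2 of 2.

2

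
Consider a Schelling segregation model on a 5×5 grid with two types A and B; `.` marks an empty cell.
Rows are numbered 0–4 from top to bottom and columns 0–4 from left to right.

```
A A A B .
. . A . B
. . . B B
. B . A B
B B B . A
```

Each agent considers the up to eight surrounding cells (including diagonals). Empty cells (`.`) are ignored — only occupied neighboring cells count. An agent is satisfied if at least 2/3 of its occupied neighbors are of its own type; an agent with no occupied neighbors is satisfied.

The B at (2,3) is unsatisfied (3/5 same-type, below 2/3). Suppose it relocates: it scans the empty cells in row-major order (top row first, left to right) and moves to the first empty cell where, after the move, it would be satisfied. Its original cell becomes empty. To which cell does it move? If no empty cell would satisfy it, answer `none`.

(0,4)

Vacating (2,3). Empty cells in order:
  (0,4): 2/2 same-type → satisfied — stop here.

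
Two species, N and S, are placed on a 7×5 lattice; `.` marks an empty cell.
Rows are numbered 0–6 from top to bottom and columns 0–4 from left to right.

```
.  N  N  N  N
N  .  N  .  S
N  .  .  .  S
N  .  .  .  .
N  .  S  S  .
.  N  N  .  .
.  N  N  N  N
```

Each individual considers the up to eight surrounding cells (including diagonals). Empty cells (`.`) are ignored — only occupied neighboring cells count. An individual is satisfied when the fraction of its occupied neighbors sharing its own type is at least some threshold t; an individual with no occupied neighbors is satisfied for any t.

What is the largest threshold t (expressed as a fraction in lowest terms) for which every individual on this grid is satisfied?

(0,1)N 3/3
(0,2)N 3/3
(0,3)N 3/4
(0,4)N 1/2
(1,0)N 2/2
(1,2)N 3/3
(1,4)S 1/3
(2,0)N 2/2
(2,4)S 1/1
(3,0)N 2/2
(4,0)N 2/2
(4,2)S 1/3
(4,3)S 1/2
(5,1)N 4/5
(5,2)N 4/6
(6,1)N 3/3
(6,2)N 4/4
(6,3)N 3/3
(6,4)N 1/1
The smallest same-type fraction is 1/3 at (1,4), which reduces to 1/3. Any threshold above that leaves this individual unsatisfied.

1/3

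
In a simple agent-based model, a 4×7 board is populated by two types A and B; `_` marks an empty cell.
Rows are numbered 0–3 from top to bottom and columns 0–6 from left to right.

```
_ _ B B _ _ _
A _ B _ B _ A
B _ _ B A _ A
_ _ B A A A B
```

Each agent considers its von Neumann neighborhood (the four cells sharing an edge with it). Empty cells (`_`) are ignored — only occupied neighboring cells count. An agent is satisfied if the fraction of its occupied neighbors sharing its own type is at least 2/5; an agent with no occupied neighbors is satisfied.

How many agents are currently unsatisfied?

8

Row 0: (0,2)B 2/2 satisfied · (0,3)B 1/1 satisfied
Row 1: (1,0)A 0/1 not · (1,2)B 1/1 satisfied · (1,4)B 0/1 not · (1,6)A 1/1 satisfied
Row 2: (2,0)B 0/1 not · (2,3)B 0/2 not · (2,4)A 1/3 not · (2,6)A 1/2 satisfied
Row 3: (3,2)B 0/1 not · (3,3)A 1/3 not · (3,4)A 3/3 satisfied · (3,5)A 1/2 satisfied · (3,6)B 0/2 not
Unsatisfied: (1,0), (1,4), (2,0), (2,3), (2,4), (3,2), (3,3), (3,6) — 8 in total.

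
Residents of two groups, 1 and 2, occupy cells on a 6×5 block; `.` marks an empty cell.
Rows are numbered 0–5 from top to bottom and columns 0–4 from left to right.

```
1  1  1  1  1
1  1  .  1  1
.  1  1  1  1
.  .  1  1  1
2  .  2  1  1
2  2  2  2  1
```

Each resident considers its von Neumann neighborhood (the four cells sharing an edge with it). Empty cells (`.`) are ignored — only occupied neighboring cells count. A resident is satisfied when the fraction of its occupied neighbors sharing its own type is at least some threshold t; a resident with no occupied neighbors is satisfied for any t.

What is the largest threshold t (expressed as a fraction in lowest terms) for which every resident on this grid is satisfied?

(0,0)1 2/2
(0,1)1 3/3
(0,2)1 2/2
(0,3)1 3/3
(0,4)1 2/2
(1,0)1 2/2
(1,1)1 3/3
(1,3)1 3/3
(1,4)1 3/3
(2,1)1 2/2
(2,2)1 3/3
(2,3)1 4/4
(2,4)1 3/3
(3,2)1 2/3
(3,3)1 4/4
(3,4)1 3/3
(4,0)2 1/1
(4,2)2 1/3
(4,3)1 2/4
(4,4)1 3/3
(5,0)2 2/2
(5,1)2 2/2
(5,2)2 3/3
(5,3)2 1/3
(5,4)1 1/2
The smallest same-type fraction is 1/3 at (4,2), which reduces to 1/3. Any threshold above that leaves this resident unsatisfied.

1/3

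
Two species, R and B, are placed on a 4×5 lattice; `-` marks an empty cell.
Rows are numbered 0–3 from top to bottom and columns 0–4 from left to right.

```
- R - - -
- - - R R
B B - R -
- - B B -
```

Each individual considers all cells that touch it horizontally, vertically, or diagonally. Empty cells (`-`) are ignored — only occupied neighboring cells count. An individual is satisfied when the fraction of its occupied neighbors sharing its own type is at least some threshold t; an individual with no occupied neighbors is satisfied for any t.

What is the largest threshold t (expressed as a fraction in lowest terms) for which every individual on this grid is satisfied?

1/2

Row 0: (0,1)R — no occupied neighbors
Row 1: (1,3)R 2/2 · (1,4)R 2/2
Row 2: (2,0)B 1/1 · (2,1)B 2/2 · (2,3)R 2/4
Row 3: (3,2)B 2/3 · (3,3)B 1/2
The smallest same-type fraction is 2/4 at (2,3), which reduces to 1/2. Any threshold above that leaves this individual unsatisfied.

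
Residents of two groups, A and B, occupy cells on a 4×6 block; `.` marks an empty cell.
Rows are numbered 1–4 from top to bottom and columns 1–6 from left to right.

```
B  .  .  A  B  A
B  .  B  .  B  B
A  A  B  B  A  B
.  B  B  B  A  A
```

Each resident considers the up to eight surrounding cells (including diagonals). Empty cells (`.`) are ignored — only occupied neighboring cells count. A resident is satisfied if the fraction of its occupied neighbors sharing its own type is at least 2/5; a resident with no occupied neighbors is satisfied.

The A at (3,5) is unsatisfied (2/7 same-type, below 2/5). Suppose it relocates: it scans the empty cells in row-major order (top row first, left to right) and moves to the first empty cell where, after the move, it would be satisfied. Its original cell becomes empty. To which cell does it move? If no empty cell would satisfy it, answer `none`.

Vacating (3,5). Empty cells in order:
  (1,2): 0/3 same-type → still unsatisfied.
  (1,3): 1/2 same-type → satisfied — stop here.

(1,3)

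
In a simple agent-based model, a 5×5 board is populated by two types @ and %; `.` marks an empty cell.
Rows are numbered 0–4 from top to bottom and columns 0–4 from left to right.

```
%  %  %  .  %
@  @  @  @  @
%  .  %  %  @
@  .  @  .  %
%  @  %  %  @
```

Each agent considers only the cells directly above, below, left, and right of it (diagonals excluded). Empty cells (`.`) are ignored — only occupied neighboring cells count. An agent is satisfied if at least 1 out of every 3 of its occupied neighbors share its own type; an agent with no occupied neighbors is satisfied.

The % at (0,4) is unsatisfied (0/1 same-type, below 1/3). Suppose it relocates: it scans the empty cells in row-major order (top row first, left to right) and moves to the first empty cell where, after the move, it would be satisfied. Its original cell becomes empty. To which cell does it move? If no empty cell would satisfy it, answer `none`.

Vacating (0,4). Empty cells in order:
  (0,3): 1/2 same-type → satisfied — stop here.

(0,3)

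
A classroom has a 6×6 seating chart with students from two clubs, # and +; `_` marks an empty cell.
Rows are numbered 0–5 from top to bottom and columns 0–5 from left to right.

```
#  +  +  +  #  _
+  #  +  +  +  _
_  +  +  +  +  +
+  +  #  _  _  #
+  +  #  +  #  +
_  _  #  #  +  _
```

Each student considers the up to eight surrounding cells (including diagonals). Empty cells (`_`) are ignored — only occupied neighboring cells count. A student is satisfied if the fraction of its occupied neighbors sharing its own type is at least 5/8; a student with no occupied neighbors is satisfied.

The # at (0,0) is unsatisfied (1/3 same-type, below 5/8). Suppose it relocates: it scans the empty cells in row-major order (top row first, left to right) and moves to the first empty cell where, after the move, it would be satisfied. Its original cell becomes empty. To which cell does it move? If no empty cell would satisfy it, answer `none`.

Vacating (0,0). Empty cells in order:
  (0,5): 1/2 same-type → still unsatisfied.
  (1,5): 1/4 same-type → still unsatisfied.
  (2,0): 1/5 same-type → still unsatisfied.
  (3,3): 3/7 same-type → still unsatisfied.
  (3,4): 2/7 same-type → still unsatisfied.
  (5,0): 0/2 same-type → still unsatisfied.
  (5,1): 2/4 same-type → still unsatisfied.
  (5,5): 1/3 same-type → still unsatisfied.

none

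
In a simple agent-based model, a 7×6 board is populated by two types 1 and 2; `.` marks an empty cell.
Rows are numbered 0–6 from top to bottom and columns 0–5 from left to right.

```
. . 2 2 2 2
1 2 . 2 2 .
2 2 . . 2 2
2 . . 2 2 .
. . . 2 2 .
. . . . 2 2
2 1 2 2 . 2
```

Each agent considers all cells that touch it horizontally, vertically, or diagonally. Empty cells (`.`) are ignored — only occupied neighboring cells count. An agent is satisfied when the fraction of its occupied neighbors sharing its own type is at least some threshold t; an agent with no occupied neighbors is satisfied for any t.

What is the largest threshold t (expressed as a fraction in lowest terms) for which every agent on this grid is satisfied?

Row 0: (0,2)2 3/3 · (0,3)2 4/4 · (0,4)2 4/4 · (0,5)2 2/2
Row 1: (1,0)1 0/3 · (1,1)2 3/4 · (1,3)2 5/5 · (1,4)2 6/6
Row 2: (2,0)2 3/4 · (2,1)2 3/4 · (2,4)2 5/5 · (2,5)2 3/3
Row 3: (3,0)2 2/2 · (3,3)2 4/4 · (3,4)2 5/5
Row 4: (4,3)2 4/4 · (4,4)2 5/5
Row 5: (5,4)2 5/5 · (5,5)2 3/3
Row 6: (6,0)2 0/1 · (6,1)1 0/2 · (6,2)2 1/2 · (6,3)2 2/2 · (6,5)2 2/2
The smallest same-type fraction is 0/3 at (1,0), which reduces to 0/1. Any threshold above that leaves this agent unsatisfied.

0/1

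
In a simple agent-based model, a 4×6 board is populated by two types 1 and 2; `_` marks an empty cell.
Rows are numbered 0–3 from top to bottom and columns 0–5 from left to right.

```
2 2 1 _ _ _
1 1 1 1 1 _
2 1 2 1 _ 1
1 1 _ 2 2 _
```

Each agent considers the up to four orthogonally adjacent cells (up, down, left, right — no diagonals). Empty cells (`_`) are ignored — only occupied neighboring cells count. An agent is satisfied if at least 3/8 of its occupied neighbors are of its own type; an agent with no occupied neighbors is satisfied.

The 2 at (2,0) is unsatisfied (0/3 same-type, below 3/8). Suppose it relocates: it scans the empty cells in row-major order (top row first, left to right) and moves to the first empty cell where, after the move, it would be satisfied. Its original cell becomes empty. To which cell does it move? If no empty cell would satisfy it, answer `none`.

Vacating (2,0). Empty cells in order:
  (0,3): 0/2 same-type → still unsatisfied.
  (0,4): 0/1 same-type → still unsatisfied.
  (0,5): 0/0 same-type → satisfied — stop here.

(0,5)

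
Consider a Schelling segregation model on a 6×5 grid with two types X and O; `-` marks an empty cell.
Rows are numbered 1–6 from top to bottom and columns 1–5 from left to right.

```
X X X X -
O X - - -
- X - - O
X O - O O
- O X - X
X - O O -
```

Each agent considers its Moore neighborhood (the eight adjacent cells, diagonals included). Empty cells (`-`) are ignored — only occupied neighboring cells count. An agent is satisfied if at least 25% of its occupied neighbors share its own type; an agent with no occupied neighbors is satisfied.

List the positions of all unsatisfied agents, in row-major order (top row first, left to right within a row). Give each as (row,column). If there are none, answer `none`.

(2,1), (5,3), (5,5), (6,1)

(1,1)X 2/3 ✓
(1,2)X 3/4 ✓
(1,3)X 3/3 ✓
(1,4)X 1/1 ✓
(2,1)O 0/4 ✗
(2,2)X 4/5 ✓
(3,2)X 2/4 ✓
(3,5)O 2/2 ✓
(4,1)X 1/3 ✓
(4,2)O 1/4 ✓
(4,4)O 2/4 ✓
(4,5)O 2/3 ✓
(5,2)O 2/5 ✓
(5,3)X 0/5 ✗
(5,5)X 0/3 ✗
(6,1)X 0/1 ✗
(6,3)O 2/3 ✓
(6,4)O 1/3 ✓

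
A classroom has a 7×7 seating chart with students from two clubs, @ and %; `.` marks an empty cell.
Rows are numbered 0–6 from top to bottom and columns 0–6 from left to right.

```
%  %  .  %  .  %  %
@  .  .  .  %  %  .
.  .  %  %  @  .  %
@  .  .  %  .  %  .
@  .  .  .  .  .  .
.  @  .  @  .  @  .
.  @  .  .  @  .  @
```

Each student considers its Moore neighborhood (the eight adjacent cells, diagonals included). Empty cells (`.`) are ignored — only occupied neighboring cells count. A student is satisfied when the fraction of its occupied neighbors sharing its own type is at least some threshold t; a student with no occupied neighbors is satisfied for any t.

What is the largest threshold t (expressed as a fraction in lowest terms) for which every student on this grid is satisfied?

0/1

(0,0)% 1/2
(0,1)% 1/2
(0,3)% 1/1
(0,5)% 3/3
(0,6)% 2/2
(1,0)@ 0/2
(1,4)% 4/5
(1,5)% 4/5
(2,2)% 2/2
(2,3)% 3/4
(2,4)@ 0/5
(2,6)% 2/2
(3,0)@ 1/1
(3,3)% 2/3
(3,5)% 1/2
(4,0)@ 2/2
(5,1)@ 2/2
(5,3)@ 1/1
(5,5)@ 2/2
(6,1)@ 1/1
(6,4)@ 2/2
(6,6)@ 1/1
The smallest same-type fraction is 0/2 at (1,0), which reduces to 0/1. Any threshold above that leaves this student unsatisfied.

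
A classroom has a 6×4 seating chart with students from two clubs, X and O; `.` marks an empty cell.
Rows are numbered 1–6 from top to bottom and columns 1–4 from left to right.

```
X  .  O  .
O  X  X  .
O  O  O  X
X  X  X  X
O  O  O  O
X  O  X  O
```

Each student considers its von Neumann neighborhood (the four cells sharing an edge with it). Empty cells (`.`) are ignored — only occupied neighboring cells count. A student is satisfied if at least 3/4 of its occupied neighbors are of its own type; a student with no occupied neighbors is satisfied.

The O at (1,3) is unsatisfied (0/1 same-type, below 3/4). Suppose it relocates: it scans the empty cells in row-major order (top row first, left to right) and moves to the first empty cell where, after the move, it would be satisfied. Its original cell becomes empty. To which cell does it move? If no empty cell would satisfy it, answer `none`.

Vacating (1,3). Empty cells in order:
  (1,2): 0/2 same-type → still unsatisfied.
  (1,4): 0/0 same-type → satisfied — stop here.

(1,4)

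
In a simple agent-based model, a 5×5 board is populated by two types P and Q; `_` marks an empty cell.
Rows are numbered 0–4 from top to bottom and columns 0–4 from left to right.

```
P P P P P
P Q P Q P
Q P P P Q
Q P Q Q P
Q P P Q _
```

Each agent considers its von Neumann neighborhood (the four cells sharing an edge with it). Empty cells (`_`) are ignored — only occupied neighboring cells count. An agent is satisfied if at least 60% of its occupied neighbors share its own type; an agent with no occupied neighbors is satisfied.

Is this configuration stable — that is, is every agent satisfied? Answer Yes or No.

Row 0: (0,0)P 2/2 ✓ · (0,1)P 2/3 ✓ · (0,2)P 3/3 ✓ · (0,3)P 2/3 ✓ · (0,4)P 2/2 ✓
Row 1: (1,0)P 1/3 ✗ · (1,1)Q 0/4 ✗ · (1,2)P 2/4 ✗ · (1,3)Q 0/4 ✗ · (1,4)P 1/3 ✗
Row 2: (2,0)Q 1/3 ✗ · (2,1)P 2/4 ✗ · (2,2)P 3/4 ✓ · (2,3)P 1/4 ✗ · (2,4)Q 0/3 ✗
Row 3: (3,0)Q 2/3 ✓ · (3,1)P 2/4 ✗ · (3,2)Q 1/4 ✗ · (3,3)Q 2/4 ✗ · (3,4)P 0/2 ✗
Row 4: (4,0)Q 1/2 ✗ · (4,1)P 2/3 ✓ · (4,2)P 1/3 ✗ · (4,3)Q 1/2 ✗
For instance (1,0) has only 1/3 same-type neighbors, below 3/5.

No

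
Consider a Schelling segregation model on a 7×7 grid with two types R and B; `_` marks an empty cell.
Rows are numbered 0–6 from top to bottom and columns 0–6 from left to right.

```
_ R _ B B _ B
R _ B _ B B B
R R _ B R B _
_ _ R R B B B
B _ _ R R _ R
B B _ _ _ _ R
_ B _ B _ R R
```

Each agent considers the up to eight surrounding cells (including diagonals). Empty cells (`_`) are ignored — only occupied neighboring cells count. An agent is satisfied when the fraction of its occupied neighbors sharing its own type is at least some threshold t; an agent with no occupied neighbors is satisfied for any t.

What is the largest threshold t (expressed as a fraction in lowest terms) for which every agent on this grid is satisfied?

1/7

Row 0: (0,1)R 1/2 · (0,3)B 3/3 · (0,4)B 3/3 · (0,6)B 2/2
Row 1: (1,0)R 3/3 · (1,2)B 2/4 · (1,4)B 5/6 · (1,5)B 5/6 · (1,6)B 3/3
Row 2: (2,0)R 2/2 · (2,1)R 3/4 · (2,3)B 3/6 · (2,4)R 1/7 · (2,5)B 6/7
Row 3: (3,2)R 3/4 · (3,3)R 4/6 · (3,4)B 3/7 · (3,5)B 3/6 · (3,6)B 2/3
Row 4: (4,0)B 2/2 · (4,3)R 3/4 · (4,4)R 2/4 · (4,6)R 1/3
Row 5: (5,0)B 3/3 · (5,1)B 3/3 · (5,6)R 3/3
Row 6: (6,1)B 2/2 · (6,3)B — no occupied neighbors · (6,5)R 2/2 · (6,6)R 2/2
The smallest same-type fraction is 1/7 at (2,4), which reduces to 1/7. Any threshold above that leaves this agent unsatisfied.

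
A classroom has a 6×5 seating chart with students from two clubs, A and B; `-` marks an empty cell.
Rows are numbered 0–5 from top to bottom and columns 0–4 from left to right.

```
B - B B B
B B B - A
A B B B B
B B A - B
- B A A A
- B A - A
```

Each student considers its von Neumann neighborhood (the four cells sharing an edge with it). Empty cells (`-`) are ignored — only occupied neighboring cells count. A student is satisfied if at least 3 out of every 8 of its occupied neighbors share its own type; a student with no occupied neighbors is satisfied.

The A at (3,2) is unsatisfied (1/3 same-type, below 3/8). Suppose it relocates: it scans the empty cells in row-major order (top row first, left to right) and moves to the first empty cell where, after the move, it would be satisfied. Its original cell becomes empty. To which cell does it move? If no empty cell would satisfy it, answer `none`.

(5,3)

Vacating (3,2). Empty cells in order:
  (0,1): 0/3 same-type → still unsatisfied.
  (1,3): 1/4 same-type → still unsatisfied.
  (3,3): 1/3 same-type → still unsatisfied.
  (4,0): 0/2 same-type → still unsatisfied.
  (5,0): 0/1 same-type → still unsatisfied.
  (5,3): 3/3 same-type → satisfied — stop here.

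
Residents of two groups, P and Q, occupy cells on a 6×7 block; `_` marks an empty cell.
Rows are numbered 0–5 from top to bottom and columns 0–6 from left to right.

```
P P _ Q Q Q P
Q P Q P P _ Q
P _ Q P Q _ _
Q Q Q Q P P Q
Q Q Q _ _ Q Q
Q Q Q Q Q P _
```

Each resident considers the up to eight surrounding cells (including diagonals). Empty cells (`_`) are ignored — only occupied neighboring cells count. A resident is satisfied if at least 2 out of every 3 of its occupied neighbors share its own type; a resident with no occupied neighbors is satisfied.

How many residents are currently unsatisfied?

(0,0)P 2/3 ok
(0,1)P 2/4 unhappy
(0,3)Q 2/4 unhappy
(0,4)Q 2/4 unhappy
(0,5)Q 2/4 unhappy
(0,6)P 0/2 unhappy
(1,0)Q 0/4 unhappy
(1,1)P 3/6 unhappy
(1,2)Q 2/6 unhappy
(1,3)P 2/7 unhappy
(1,4)P 2/6 unhappy
(1,6)Q 1/2 unhappy
(2,0)P 1/4 unhappy
(2,2)Q 4/7 unhappy
(2,3)P 3/8 unhappy
(2,4)Q 1/6 unhappy
(3,0)Q 3/4 ok
(3,1)Q 6/7 ok
(3,2)Q 5/6 ok
(3,3)Q 4/6 ok
(3,4)P 2/5 unhappy
(3,5)P 1/5 unhappy
(3,6)Q 2/3 ok
(4,0)Q 5/5 ok
(4,1)Q 8/8 ok
(4,2)Q 7/7 ok
(4,5)Q 3/6 unhappy
(4,6)Q 2/4 unhappy
(5,0)Q 3/3 ok
(5,1)Q 5/5 ok
(5,2)Q 4/4 ok
(5,3)Q 3/3 ok
(5,4)Q 2/3 ok
(5,5)P 0/3 unhappy
Unsatisfied: (0,1), (0,3), (0,4), (0,5), (0,6), (1,0), (1,1), (1,2), (1,3), (1,4), (1,6), (2,0), (2,2), (2,3), (2,4), (3,4), (3,5), (4,5), (4,6), (5,5) — 20 in total.

20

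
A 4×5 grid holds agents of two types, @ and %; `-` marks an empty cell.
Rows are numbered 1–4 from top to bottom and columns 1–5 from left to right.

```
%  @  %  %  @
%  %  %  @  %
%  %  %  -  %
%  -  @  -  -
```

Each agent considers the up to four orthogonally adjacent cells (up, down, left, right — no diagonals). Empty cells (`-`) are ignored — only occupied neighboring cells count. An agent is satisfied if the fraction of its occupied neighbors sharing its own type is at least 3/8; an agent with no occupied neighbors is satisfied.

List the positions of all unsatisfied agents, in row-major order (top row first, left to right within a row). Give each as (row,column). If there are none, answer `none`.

Row 1: (1,1)% 1/2 satisfied · (1,2)@ 0/3 not · (1,3)% 2/3 satisfied · (1,4)% 1/3 not · (1,5)@ 0/2 not
Row 2: (2,1)% 3/3 satisfied · (2,2)% 3/4 satisfied · (2,3)% 3/4 satisfied · (2,4)@ 0/3 not · (2,5)% 1/3 not
Row 3: (3,1)% 3/3 satisfied · (3,2)% 3/3 satisfied · (3,3)% 2/3 satisfied · (3,5)% 1/1 satisfied
Row 4: (4,1)% 1/1 satisfied · (4,3)@ 0/1 not

(1,2), (1,4), (1,5), (2,4), (2,5), (4,3)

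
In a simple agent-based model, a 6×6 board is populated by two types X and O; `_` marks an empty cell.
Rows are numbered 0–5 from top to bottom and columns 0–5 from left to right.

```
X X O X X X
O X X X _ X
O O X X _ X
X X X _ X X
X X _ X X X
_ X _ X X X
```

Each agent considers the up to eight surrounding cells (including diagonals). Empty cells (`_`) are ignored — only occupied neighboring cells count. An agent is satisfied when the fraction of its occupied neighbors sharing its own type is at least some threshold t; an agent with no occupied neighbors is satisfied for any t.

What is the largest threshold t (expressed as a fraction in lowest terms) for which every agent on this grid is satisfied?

Row 0: (0,0)X 2/3 · (0,1)X 3/5 · (0,2)O 0/5 · (0,3)X 3/4 · (0,4)X 4/4 · (0,5)X 2/2
Row 1: (1,0)O 2/5 · (1,1)X 4/8 · (1,2)X 6/8 · (1,3)X 5/6 · (1,5)X 3/3
Row 2: (2,0)O 2/5 · (2,1)O 2/8 · (2,2)X 6/7 · (2,3)X 5/5 · (2,5)X 3/3
Row 3: (3,0)X 3/5 · (3,1)X 5/7 · (3,2)X 5/6 · (3,4)X 6/6 · (3,5)X 4/4
Row 4: (4,0)X 4/4 · (4,1)X 5/5 · (4,3)X 5/5 · (4,4)X 7/7 · (4,5)X 5/5
Row 5: (5,1)X 2/2 · (5,3)X 3/3 · (5,4)X 5/5 · (5,5)X 3/3
The smallest same-type fraction is 0/5 at (0,2), which reduces to 0/1. Any threshold above that leaves this agent unsatisfied.

0/1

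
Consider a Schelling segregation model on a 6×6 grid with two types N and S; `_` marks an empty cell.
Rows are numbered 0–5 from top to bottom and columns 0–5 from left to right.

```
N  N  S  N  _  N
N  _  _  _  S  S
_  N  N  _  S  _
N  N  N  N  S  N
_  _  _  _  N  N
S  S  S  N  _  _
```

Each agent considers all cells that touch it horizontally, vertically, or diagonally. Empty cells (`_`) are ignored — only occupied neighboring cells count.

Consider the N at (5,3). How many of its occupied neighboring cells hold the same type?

1

Occupied neighbors of (5,3): (4,4)=N, (5,2)=S.
Same type (N): 1 of 2.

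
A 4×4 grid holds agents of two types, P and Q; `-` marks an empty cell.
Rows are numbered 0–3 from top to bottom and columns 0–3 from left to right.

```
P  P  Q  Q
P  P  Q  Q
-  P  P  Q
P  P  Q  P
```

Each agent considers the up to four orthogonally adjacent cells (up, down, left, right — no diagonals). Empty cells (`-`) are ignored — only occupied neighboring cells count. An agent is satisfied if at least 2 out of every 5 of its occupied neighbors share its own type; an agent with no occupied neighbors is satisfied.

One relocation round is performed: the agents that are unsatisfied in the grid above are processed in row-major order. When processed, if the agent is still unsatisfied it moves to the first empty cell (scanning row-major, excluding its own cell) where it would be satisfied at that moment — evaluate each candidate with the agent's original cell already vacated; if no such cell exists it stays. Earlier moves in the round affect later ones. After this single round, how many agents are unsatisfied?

Initially unsatisfied (in order): (2,2), (2,3), (3,2), (3,3).
  (2,2) → (2,0).
  (2,3): now satisfied by earlier moves; stays.
  (3,2) → (2,2).
  (3,3) → (3,2).
Resulting grid:
P P Q Q
P P Q Q
P P Q Q
P P P -
All satisfied now.

0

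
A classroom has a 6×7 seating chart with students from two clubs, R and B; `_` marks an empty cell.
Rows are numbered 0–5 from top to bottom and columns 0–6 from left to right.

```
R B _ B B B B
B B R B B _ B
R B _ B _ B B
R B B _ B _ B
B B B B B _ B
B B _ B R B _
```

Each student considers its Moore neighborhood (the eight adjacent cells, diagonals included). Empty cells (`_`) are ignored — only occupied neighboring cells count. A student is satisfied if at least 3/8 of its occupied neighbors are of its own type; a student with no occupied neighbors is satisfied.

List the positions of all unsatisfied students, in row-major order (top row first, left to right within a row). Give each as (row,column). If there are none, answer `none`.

Row 0: (0,0)R 0/3 unhappy · (0,1)B 2/4 ok · (0,3)B 3/4 ok · (0,4)B 4/4 ok · (0,5)B 4/4 ok · (0,6)B 2/2 ok
Row 1: (1,0)B 3/5 ok · (1,1)B 3/6 ok · (1,2)R 0/6 unhappy · (1,3)B 4/5 ok · (1,4)B 6/6 ok · (1,6)B 4/4 ok
Row 2: (2,0)R 1/5 unhappy · (2,1)B 4/7 ok · (2,3)B 4/5 ok · (2,5)B 5/5 ok · (2,6)B 3/3 ok
Row 3: (3,0)R 1/5 unhappy · (3,1)B 5/7 ok · (3,2)B 6/6 ok · (3,4)B 4/4 ok · (3,6)B 3/3 ok
Row 4: (4,0)B 4/5 ok · (4,1)B 6/7 ok · (4,2)B 6/6 ok · (4,3)B 5/6 ok · (4,4)B 4/5 ok · (4,6)B 2/2 ok
Row 5: (5,0)B 3/3 ok · (5,1)B 4/4 ok · (5,3)B 3/4 ok · (5,4)R 0/4 unhappy · (5,5)B 2/3 ok

(0,0), (1,2), (2,0), (3,0), (5,4)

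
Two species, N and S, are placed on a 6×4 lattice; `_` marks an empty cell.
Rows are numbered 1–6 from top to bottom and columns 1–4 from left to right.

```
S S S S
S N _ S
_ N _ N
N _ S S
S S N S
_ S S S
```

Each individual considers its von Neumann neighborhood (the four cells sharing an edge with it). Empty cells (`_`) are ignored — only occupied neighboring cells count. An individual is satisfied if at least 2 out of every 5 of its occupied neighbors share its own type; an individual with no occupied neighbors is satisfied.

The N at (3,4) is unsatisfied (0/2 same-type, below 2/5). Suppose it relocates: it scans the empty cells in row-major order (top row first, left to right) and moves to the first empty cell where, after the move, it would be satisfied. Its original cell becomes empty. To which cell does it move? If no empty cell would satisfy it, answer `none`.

Vacating (3,4). Empty cells in order:
  (2,3): 1/3 same-type → still unsatisfied.
  (3,1): 2/3 same-type → satisfied — stop here.

(3,1)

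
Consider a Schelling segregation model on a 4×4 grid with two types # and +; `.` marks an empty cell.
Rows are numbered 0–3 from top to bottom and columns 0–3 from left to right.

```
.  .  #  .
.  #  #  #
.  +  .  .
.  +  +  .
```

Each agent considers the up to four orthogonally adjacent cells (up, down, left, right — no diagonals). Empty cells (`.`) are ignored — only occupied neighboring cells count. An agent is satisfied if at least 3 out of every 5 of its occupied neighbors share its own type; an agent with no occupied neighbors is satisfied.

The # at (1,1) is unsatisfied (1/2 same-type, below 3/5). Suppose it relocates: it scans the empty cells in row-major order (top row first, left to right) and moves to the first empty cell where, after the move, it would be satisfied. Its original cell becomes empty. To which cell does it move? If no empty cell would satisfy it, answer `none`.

Vacating (1,1). Empty cells in order:
  (0,0): 0/0 same-type → satisfied — stop here.

(0,0)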